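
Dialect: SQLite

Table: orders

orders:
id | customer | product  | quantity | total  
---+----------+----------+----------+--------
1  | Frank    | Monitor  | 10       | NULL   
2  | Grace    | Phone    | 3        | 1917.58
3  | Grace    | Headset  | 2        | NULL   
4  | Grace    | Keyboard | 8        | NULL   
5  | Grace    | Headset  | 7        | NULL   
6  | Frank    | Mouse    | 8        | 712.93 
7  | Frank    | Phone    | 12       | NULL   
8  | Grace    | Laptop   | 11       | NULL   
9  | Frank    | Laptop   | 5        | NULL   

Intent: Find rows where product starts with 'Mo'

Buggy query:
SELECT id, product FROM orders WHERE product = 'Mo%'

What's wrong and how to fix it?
Bug: Wildcards only work with LIKE; '=' treats '%' as a literal character

Fix: Use LIKE for wildcard pattern matching

Corrected query:
SELECT id, product FROM orders WHERE product LIKE 'Mo%'

Result:
id | product
---+--------
1  | Monitor
6  | Mouse  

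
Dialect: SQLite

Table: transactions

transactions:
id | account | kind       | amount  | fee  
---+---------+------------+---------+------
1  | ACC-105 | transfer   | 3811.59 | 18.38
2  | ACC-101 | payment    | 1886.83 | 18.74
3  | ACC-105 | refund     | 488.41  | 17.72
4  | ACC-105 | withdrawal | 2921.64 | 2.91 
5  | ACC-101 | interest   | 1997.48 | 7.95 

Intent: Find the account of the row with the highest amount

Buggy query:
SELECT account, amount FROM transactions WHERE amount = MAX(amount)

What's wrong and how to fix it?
Bug: MAX(amount) is an aggregate and cannot be used directly in WHERE

Fix: Use a subquery: WHERE amount = (SELECT MAX(amount) FROM transactions)

Corrected query:
SELECT account, amount FROM transactions WHERE amount = (SELECT MAX(amount) FROM transactions)

Result:
account | amount 
--------+--------
ACC-105 | 3811.59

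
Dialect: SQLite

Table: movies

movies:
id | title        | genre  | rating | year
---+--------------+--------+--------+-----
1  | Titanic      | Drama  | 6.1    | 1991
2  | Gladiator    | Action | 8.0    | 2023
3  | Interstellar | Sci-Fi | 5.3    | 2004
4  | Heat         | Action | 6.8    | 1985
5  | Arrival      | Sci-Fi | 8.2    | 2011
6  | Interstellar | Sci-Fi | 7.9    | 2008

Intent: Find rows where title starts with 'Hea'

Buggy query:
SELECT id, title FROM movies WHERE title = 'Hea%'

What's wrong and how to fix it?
Bug: '=' compares the literal string including the % character; pattern matching needs LIKE

Fix: Use LIKE for wildcard pattern matching

Corrected query:
SELECT id, title FROM movies WHERE title LIKE 'Hea%'

Result:
id | title
---+------
4  | Heat 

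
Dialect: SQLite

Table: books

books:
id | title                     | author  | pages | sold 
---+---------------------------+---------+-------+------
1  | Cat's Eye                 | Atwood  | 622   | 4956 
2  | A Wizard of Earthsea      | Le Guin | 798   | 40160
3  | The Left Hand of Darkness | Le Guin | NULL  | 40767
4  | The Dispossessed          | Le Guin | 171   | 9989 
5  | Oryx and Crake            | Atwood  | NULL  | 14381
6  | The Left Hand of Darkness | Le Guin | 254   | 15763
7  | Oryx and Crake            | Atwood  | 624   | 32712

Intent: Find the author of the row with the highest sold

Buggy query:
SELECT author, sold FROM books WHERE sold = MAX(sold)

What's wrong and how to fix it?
Bug: WHERE is evaluated per row; an aggregate over the whole table isn't defined there

Fix: Wrap MAX in a scalar subquery so WHERE compares against a single value

Corrected query:
SELECT author, sold FROM books WHERE sold = (SELECT MAX(sold) FROM books)

Result:
author  | sold 
--------+------
Le Guin | 40767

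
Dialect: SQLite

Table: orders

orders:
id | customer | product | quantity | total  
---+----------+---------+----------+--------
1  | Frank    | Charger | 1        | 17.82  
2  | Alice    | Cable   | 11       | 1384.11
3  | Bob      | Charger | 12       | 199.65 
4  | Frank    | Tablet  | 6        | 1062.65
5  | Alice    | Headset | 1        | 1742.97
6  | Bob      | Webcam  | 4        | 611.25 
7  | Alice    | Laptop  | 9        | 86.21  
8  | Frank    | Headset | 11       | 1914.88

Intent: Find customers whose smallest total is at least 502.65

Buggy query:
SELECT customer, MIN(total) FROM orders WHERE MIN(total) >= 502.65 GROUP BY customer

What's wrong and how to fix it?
Bug: Aggregates like MIN are computed per group after WHERE runs

Fix: Use HAVING for the per-group MIN condition

Corrected query:
SELECT customer, MIN(total) FROM orders GROUP BY customer HAVING MIN(total) >= 502.65

Result:
(no rows)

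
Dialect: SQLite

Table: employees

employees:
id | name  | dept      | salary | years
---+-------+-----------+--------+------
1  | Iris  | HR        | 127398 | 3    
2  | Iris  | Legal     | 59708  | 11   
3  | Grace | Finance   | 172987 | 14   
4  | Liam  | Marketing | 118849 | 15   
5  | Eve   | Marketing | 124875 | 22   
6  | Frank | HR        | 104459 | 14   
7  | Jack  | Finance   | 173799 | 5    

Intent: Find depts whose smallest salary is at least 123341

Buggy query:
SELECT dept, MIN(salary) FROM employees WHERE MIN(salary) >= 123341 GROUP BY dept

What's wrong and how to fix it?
Bug: MIN() in WHERE is a misuse of aggregate

Fix: Replace WHERE with HAVING after the GROUP BY

Corrected query:
SELECT dept, MIN(salary) FROM employees GROUP BY dept HAVING MIN(salary) >= 123341

Result:
dept    | MIN(salary)
--------+------------
Finance | 172987     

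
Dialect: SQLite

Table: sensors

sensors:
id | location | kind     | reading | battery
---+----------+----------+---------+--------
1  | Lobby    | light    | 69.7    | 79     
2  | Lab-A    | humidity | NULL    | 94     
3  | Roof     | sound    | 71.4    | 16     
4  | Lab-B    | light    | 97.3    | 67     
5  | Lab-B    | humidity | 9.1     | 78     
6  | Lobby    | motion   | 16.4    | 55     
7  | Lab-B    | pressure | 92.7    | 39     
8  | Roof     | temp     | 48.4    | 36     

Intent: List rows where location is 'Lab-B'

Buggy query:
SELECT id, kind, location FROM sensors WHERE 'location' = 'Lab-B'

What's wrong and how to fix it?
Bug: 'location' in single quotes is a string literal, not the column; the comparison is literal-vs-literal and never true

Fix: Remove the quotes around the column name (or use double quotes for an identifier)

Corrected query:
SELECT id, kind, location FROM sensors WHERE location = 'Lab-B'

Result:
id | kind     | location
---+----------+---------
4  | light    | Lab-B   
5  | humidity | Lab-B   
7  | pressure | Lab-B   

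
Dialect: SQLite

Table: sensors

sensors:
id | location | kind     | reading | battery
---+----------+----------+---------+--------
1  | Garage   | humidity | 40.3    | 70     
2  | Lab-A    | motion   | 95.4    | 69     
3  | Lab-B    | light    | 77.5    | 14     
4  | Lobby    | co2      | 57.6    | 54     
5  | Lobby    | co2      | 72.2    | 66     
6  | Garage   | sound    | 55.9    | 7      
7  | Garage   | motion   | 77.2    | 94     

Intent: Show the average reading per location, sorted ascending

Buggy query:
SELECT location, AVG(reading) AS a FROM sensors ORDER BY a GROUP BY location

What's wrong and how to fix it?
Bug: ORDER BY appears before GROUP BY; SQL clause order requires GROUP BY first

Fix: Move ORDER BY to the end, after GROUP BY

Corrected query:
SELECT location, AVG(reading) AS a FROM sensors GROUP BY location ORDER BY a

Result:
location | a   
---------+-----
Garage   | 57.8
Lobby    | 64.9
Lab-B    | 77.5
Lab-A    | 95.4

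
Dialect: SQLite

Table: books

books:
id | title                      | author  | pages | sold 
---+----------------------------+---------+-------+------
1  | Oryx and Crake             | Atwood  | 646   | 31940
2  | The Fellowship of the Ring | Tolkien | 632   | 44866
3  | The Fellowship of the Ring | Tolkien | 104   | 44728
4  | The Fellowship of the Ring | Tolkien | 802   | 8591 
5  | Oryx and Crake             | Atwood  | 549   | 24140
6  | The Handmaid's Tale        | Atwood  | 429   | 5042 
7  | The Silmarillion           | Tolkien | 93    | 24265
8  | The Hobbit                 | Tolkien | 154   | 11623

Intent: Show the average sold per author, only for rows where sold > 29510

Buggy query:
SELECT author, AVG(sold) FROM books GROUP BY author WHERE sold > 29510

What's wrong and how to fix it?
Bug: WHERE cannot follow GROUP BY

Fix: Move the WHERE clause before GROUP BY

Corrected query:
SELECT author, AVG(sold) FROM books WHERE sold > 29510 GROUP BY author

Result:
author  | AVG(sold)
--------+----------
Atwood  | 31940    
Tolkien | 44797    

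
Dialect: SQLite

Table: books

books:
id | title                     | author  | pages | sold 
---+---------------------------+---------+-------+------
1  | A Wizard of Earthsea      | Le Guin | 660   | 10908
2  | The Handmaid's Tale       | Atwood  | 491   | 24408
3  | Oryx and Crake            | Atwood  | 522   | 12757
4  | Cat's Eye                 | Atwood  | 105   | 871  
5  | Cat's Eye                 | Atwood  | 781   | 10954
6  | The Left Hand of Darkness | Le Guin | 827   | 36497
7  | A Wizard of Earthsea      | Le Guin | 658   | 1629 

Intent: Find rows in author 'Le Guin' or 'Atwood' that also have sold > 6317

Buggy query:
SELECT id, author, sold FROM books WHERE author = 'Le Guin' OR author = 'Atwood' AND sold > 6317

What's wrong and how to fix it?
Bug: Without parentheses, AND is evaluated before OR, so the sold filter only applies to the 'Atwood' branch

Fix: Group the OR with parentheses (or use IN), then AND the threshold

Corrected query:
SELECT id, author, sold FROM books WHERE (author = 'Le Guin' OR author = 'Atwood') AND sold > 6317

Result:
id | author  | sold 
---+---------+------
1  | Le Guin | 10908
2  | Atwood  | 24408
3  | Atwood  | 12757
5  | Atwood  | 10954
6  | Le Guin | 36497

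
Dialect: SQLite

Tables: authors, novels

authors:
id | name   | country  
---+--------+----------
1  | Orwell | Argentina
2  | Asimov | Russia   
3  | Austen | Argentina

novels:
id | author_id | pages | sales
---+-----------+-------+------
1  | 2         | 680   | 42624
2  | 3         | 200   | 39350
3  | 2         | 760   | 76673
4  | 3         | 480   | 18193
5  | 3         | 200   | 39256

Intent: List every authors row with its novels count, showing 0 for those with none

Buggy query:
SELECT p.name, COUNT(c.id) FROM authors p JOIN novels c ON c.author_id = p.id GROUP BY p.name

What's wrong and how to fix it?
Bug: INNER JOIN drops authors rows that have no matching novels rows

Fix: Switch to LEFT JOIN to retain unmatched parent rows

Corrected query:
SELECT p.name, COUNT(c.id) FROM authors p LEFT JOIN novels c ON c.author_id = p.id GROUP BY p.name

Result:
name   | COUNT(c.id)
-------+------------
Asimov | 2          
Austen | 3          
Orwell | 0          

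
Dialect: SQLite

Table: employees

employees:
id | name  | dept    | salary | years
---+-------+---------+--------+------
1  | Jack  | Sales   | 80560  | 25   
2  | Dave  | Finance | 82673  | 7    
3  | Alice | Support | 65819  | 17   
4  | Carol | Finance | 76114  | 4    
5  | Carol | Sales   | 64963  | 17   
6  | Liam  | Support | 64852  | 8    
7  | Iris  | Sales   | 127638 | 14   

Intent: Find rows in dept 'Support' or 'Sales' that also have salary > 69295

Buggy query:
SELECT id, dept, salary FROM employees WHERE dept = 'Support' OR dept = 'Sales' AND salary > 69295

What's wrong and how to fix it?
Bug: Without parentheses, AND is evaluated before OR, so the salary filter only applies to the 'Sales' branch

Fix: Add parentheses around the OR so the AND applies to both alternatives

Corrected query:
SELECT id, dept, salary FROM employees WHERE (dept = 'Support' OR dept = 'Sales') AND salary > 69295

Result:
id | dept  | salary
---+-------+-------
1  | Sales | 80560 
7  | Sales | 127638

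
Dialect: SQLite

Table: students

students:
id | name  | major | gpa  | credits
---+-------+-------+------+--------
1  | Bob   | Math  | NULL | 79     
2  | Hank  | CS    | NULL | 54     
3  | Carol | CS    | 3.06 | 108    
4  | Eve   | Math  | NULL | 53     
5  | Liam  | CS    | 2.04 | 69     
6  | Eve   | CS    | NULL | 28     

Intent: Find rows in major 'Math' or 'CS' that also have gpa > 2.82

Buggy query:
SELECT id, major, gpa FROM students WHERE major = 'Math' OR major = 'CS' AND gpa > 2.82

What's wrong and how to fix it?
Bug: Without parentheses, AND is evaluated before OR, so the gpa filter only applies to the 'CS' branch

Fix: Add parentheses around the OR so the AND applies to both alternatives

Corrected query:
SELECT id, major, gpa FROM students WHERE (major = 'Math' OR major = 'CS') AND gpa > 2.82

Result:
id | major | gpa 
---+-------+-----
3  | CS    | 3.06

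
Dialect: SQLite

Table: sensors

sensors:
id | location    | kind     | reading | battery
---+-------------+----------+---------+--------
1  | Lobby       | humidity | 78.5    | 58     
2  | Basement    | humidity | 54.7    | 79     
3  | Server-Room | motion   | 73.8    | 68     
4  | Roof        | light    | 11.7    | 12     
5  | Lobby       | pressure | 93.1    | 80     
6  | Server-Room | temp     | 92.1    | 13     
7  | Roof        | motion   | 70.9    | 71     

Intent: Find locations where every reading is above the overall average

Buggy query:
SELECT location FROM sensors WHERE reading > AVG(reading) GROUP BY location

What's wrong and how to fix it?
Bug: AVG() is an aggregate; it can't sit directly in WHERE

Fix: Use a subquery for AVG and a HAVING MIN(...) filter so the condition holds for every row in the group

Corrected query:
SELECT location FROM sensors GROUP BY location HAVING MIN(reading) > (SELECT AVG(reading) FROM sensors)

Result:
location   
-----------
Lobby      
Server-Room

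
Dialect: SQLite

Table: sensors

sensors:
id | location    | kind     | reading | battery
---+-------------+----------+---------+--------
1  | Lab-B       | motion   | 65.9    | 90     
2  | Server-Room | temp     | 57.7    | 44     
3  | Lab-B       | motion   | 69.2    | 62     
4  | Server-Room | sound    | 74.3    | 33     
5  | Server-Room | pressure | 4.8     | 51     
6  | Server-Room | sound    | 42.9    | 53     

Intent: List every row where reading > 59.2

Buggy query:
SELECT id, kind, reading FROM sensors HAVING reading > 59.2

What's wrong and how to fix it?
Bug: This is a non-aggregate query (no GROUP BY, no aggregates), so in SQLite the HAVING clause is invalid here; a row-level condition belongs in WHERE

Fix: Replace HAVING with WHERE since the condition applies to individual rows

Corrected query:
SELECT id, kind, reading FROM sensors WHERE reading > 59.2

Result:
id | kind   | reading
---+--------+--------
1  | motion | 65.9   
3  | motion | 69.2   
4  | sound  | 74.3   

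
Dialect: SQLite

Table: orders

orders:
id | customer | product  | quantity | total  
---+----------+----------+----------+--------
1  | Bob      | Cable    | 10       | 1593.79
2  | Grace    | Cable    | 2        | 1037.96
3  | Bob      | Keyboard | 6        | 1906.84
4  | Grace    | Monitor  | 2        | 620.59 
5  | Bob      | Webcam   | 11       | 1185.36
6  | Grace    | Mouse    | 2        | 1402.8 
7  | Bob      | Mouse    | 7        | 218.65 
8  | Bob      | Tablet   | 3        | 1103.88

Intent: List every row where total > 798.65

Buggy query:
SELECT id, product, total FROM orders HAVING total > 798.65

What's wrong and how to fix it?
Bug: HAVING filters the output of aggregation, but this query has no GROUP BY and no aggregate functions, so SQLite rejects it (HAVING clause on a non-aggregate query); the condition here is per row

Fix: Use WHERE for row-level filtering

Corrected query:
SELECT id, product, total FROM orders WHERE total > 798.65

Result:
id | product  | total  
---+----------+--------
1  | Cable    | 1593.79
2  | Cable    | 1037.96
3  | Keyboard | 1906.84
5  | Webcam   | 1185.36
6  | Mouse    | 1402.8 
8  | Tablet   | 1103.88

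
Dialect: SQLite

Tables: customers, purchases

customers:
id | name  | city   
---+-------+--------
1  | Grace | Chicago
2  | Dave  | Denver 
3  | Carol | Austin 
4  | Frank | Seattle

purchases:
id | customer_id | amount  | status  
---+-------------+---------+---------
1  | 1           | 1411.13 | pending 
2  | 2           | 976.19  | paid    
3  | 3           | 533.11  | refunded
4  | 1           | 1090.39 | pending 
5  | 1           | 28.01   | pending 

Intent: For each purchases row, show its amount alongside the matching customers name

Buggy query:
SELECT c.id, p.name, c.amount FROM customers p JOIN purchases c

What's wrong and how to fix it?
Bug: Missing join condition: each purchases row is matched to all customers rows instead of just its own

Fix: Specify the join condition linking the foreign key to the parent id

Corrected query:
SELECT c.id, p.name, c.amount FROM customers p JOIN purchases c ON c.customer_id = p.id

Result:
id | name  | amount 
---+-------+--------
1  | Grace | 1411.13
2  | Dave  | 976.19 
3  | Carol | 533.11 
4  | Grace | 1090.39
5  | Grace | 28.01  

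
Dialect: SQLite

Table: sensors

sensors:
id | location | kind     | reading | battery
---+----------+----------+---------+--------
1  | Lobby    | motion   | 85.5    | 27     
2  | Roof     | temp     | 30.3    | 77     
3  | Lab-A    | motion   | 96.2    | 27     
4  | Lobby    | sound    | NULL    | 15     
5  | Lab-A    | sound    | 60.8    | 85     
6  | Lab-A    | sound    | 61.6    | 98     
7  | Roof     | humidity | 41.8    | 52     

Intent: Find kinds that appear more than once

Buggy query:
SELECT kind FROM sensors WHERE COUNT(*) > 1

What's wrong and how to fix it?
Bug: WHERE can't reference COUNT(*); aggregates are computed after WHERE

Fix: GROUP BY kind, then filter groups with HAVING COUNT(*) > 1

Corrected query:
SELECT kind FROM sensors GROUP BY kind HAVING COUNT(*) > 1

Result:
kind  
------
motion
sound 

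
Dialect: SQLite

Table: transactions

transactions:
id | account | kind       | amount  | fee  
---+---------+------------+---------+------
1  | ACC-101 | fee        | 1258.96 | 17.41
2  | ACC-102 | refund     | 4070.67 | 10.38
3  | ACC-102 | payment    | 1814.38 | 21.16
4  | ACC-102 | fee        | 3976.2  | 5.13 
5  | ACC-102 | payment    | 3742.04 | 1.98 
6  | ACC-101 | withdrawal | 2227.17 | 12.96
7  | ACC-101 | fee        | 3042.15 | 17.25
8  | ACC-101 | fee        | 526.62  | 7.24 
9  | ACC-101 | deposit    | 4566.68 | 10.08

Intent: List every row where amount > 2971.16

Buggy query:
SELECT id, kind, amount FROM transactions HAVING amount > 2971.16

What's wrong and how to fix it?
Bug: This is a non-aggregate query (no GROUP BY, no aggregates), so in SQLite the HAVING clause is invalid here; a row-level condition belongs in WHERE

Fix: Replace HAVING with WHERE since the condition applies to individual rows

Corrected query:
SELECT id, kind, amount FROM transactions WHERE amount > 2971.16

Result:
id | kind    | amount 
---+---------+--------
2  | refund  | 4070.67
4  | fee     | 3976.2 
5  | payment | 3742.04
7  | fee     | 3042.15
9  | deposit | 4566.68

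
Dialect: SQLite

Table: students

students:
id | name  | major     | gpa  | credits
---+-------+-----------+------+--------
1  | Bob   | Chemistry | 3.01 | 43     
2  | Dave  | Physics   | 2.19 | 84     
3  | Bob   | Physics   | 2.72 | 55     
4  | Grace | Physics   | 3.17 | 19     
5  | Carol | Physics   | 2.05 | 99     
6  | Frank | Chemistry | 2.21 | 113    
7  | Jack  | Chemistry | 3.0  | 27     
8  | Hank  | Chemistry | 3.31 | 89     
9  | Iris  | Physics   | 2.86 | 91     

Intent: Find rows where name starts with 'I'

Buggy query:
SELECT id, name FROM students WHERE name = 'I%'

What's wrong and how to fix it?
Bug: '=' compares the literal string including the % character; pattern matching needs LIKE

Fix: Replace '=' with LIKE so 'I%' is treated as a pattern

Corrected query:
SELECT id, name FROM students WHERE name LIKE 'I%'

Result:
id | name
---+-----
9  | Iris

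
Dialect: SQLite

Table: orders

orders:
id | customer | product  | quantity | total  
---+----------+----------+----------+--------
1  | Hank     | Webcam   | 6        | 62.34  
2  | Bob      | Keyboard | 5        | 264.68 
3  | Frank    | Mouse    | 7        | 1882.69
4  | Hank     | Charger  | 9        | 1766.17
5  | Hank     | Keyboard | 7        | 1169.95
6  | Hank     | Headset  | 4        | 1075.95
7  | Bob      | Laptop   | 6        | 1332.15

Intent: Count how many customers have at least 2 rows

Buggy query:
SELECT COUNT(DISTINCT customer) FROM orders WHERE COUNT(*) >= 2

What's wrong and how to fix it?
Bug: WHERE filters individual rows, not groups, so a group-level COUNT is invalid there

Fix: Group first with HAVING COUNT(*) >= 2, then COUNT the resulting groups

Corrected query:
SELECT COUNT(*) FROM (SELECT customer FROM orders GROUP BY customer HAVING COUNT(*) >= 2)

Result:
COUNT(*)
--------
2       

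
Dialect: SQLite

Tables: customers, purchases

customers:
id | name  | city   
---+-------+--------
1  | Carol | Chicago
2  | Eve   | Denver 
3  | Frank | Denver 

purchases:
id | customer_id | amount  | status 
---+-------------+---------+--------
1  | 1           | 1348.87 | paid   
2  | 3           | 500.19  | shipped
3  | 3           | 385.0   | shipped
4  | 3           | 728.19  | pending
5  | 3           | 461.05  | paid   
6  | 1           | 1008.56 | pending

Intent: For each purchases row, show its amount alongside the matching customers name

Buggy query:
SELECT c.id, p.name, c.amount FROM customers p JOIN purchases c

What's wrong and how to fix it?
Bug: JOIN with no ON clause produces a cartesian product; every purchases row pairs with every customers row

Fix: Specify the join condition linking the foreign key to the parent id

Corrected query:
SELECT c.id, p.name, c.amount FROM customers p JOIN purchases c ON c.customer_id = p.id

Result:
id | name  | amount 
---+-------+--------
1  | Carol | 1348.87
2  | Frank | 500.19 
3  | Frank | 385    
4  | Frank | 728.19 
5  | Frank | 461.05 
6  | Carol | 1008.56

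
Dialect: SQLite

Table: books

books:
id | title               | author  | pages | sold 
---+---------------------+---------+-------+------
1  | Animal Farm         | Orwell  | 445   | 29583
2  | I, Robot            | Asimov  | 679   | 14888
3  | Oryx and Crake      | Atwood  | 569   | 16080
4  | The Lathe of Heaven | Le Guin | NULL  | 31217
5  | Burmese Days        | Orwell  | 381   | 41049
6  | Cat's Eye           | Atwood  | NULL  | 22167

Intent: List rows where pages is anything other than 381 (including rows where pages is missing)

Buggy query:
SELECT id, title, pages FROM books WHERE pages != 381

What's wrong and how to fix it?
Bug: Inequality against NULL is unknown, not true; rows with NULL are dropped

Fix: Handle NULL separately with IS NULL alongside the inequality

Corrected query:
SELECT id, title, pages FROM books WHERE pages != 381 OR pages IS NULL

Result:
id | title               | pages
---+---------------------+------
1  | Animal Farm         | 445  
2  | I, Robot            | 679  
3  | Oryx and Crake      | 569  
4  | The Lathe of Heaven | NULL 
6  | Cat's Eye           | NULL 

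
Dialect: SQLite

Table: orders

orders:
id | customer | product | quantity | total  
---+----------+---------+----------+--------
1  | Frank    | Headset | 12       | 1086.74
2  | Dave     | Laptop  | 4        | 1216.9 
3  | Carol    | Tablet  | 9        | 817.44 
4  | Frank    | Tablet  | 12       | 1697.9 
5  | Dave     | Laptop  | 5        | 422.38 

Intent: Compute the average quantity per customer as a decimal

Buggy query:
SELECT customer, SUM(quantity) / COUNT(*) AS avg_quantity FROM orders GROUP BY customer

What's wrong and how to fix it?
Bug: Both operands are integers, so '/' performs integer division and truncates

Fix: Multiply by 1.0 (or CAST to REAL) to force floating-point division

Corrected query:
SELECT customer, SUM(quantity) * 1.0 / COUNT(*) AS avg_quantity FROM orders GROUP BY customer

Result:
customer | avg_quantity
---------+-------------
Carol    | 9           
Dave     | 4.5         
Frank    | 12          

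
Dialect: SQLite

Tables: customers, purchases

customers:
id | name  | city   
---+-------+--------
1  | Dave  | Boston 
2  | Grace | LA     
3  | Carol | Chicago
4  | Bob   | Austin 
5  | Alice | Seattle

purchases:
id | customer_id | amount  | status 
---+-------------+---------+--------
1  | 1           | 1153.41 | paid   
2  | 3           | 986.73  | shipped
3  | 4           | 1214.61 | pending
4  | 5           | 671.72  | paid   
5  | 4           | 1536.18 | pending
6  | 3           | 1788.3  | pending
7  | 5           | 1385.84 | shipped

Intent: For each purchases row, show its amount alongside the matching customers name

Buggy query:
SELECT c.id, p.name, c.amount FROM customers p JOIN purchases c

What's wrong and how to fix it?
Bug: JOIN with no ON clause produces a cartesian product; every purchases row pairs with every customers row

Fix: Specify the join condition linking the foreign key to the parent id

Corrected query:
SELECT c.id, p.name, c.amount FROM customers p JOIN purchases c ON c.customer_id = p.id

Result:
id | name  | amount 
---+-------+--------
1  | Dave  | 1153.41
2  | Carol | 986.73 
3  | Bob   | 1214.61
4  | Alice | 671.72 
5  | Bob   | 1536.18
6  | Carol | 1788.3 
7  | Alice | 1385.84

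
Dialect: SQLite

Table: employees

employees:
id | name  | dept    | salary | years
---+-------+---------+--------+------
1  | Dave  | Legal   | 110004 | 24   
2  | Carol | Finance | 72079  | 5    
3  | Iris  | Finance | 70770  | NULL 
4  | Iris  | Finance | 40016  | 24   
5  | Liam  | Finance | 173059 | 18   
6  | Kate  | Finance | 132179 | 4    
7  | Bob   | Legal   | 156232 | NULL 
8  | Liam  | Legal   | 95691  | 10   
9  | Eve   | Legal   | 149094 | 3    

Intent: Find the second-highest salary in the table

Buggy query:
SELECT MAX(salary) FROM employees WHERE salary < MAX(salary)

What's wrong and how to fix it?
Bug: MAX(salary) on the right of the comparison is an aggregate-in-WHERE error

Fix: Compute the overall MAX in a subquery, then take MAX of rows below it

Corrected query:
SELECT MAX(salary) FROM employees WHERE salary < (SELECT MAX(salary) FROM employees)

Result:
MAX(salary)
-----------
156232     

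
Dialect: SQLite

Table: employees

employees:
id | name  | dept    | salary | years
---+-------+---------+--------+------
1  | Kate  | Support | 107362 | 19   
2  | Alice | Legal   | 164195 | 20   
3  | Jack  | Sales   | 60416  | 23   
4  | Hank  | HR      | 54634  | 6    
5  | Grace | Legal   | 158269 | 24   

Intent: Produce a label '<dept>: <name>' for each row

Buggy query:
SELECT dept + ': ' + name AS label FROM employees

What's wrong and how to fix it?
Bug: SQLite uses || for string concatenation; + coerces text to numbers (yielding 0)

Fix: Use the || operator for string concatenation

Corrected query:
SELECT dept || ': ' || name AS label FROM employees

Result:
label        
-------------
Support: Kate
Legal: Alice 
Sales: Jack  
HR: Hank     
Legal: Grace 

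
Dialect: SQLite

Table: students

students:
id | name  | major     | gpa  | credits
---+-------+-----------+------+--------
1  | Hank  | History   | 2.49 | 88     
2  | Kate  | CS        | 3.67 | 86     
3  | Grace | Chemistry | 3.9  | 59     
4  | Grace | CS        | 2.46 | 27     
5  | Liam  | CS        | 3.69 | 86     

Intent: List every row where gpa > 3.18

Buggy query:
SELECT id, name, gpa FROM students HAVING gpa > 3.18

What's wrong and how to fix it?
Bug: HAVING filters the output of aggregation, but this query has no GROUP BY and no aggregate functions, so SQLite rejects it (HAVING clause on a non-aggregate query); the condition here is per row

Fix: Use WHERE for row-level filtering

Corrected query:
SELECT id, name, gpa FROM students WHERE gpa > 3.18

Result:
id | name  | gpa 
---+-------+-----
2  | Kate  | 3.67
3  | Grace | 3.9 
5  | Liam  | 3.69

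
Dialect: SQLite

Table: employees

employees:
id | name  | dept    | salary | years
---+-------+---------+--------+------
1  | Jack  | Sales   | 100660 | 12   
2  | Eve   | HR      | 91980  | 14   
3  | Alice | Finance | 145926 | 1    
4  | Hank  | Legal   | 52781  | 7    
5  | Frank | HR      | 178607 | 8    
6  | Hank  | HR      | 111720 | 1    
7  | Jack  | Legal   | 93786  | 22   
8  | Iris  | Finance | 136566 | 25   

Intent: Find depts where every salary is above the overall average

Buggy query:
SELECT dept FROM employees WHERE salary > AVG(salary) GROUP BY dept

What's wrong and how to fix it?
Bug: WHERE evaluates per row before aggregation, so AVG() is unavailable

Fix: Compute the overall average in a scalar subquery and compare each group's MIN against it in HAVING

Corrected query:
SELECT dept FROM employees GROUP BY dept HAVING MIN(salary) > (SELECT AVG(salary) FROM employees)

Result:
dept   
-------
Finance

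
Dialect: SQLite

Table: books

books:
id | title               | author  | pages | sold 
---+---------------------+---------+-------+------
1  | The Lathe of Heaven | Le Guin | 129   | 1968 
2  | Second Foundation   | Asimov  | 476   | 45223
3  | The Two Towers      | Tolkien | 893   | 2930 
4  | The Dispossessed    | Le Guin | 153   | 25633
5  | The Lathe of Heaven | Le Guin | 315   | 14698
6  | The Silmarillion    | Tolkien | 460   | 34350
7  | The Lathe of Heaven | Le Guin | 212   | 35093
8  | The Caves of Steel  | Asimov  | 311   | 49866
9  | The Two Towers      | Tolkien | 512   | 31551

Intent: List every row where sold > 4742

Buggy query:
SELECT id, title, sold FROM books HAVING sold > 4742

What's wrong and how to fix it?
Bug: HAVING filters the output of aggregation, but this query has no GROUP BY and no aggregate functions, so SQLite rejects it (HAVING clause on a non-aggregate query); the condition here is per row

Fix: Use WHERE for row-level filtering

Corrected query:
SELECT id, title, sold FROM books WHERE sold > 4742

Result:
id | title               | sold 
---+---------------------+------
2  | Second Foundation   | 45223
4  | The Dispossessed    | 25633
5  | The Lathe of Heaven | 14698
6  | The Silmarillion    | 34350
7  | The Lathe of Heaven | 35093
8  | The Caves of Steel  | 49866
9  | The Two Towers      | 31551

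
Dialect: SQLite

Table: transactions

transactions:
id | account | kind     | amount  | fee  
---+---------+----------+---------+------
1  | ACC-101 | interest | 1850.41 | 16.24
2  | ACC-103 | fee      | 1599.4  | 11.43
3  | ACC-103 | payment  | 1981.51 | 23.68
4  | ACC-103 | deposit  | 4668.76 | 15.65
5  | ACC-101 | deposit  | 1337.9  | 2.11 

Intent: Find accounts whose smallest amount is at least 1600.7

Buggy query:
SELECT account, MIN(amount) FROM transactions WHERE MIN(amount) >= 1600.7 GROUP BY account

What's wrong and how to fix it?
Bug: MIN() in WHERE is a misuse of aggregate

Fix: Replace WHERE with HAVING after the GROUP BY

Corrected query:
SELECT account, MIN(amount) FROM transactions GROUP BY account HAVING MIN(amount) >= 1600.7

Result:
(no rows)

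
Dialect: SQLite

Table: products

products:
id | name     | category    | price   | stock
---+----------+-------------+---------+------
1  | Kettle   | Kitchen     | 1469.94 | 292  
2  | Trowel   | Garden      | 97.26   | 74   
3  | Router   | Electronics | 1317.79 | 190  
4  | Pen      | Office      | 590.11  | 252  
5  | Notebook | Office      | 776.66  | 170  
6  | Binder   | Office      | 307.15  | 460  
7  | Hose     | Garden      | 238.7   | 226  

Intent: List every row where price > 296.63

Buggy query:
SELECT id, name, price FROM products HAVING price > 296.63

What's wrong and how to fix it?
Bug: This is a non-aggregate query (no GROUP BY, no aggregates), so in SQLite the HAVING clause is invalid here; a row-level condition belongs in WHERE

Fix: Use WHERE for row-level filtering

Corrected query:
SELECT id, name, price FROM products WHERE price > 296.63

Result:
id | name     | price  
---+----------+--------
1  | Kettle   | 1469.94
3  | Router   | 1317.79
4  | Pen      | 590.11 
5  | Notebook | 776.66 
6  | Binder   | 307.15 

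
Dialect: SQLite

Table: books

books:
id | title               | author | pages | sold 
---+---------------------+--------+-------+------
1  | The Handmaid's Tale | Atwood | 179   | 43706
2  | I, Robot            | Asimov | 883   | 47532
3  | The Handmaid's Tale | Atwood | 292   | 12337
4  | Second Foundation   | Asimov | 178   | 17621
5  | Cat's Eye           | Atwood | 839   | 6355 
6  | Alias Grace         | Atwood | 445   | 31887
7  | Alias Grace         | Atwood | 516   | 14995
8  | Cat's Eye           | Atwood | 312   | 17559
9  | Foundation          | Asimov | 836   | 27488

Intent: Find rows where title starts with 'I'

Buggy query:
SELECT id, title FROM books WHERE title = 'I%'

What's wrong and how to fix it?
Bug: '=' compares the literal string including the % character; pattern matching needs LIKE

Fix: Use LIKE for wildcard pattern matching

Corrected query:
SELECT id, title FROM books WHERE title LIKE 'I%'

Result:
id | title   
---+---------
2  | I, Robot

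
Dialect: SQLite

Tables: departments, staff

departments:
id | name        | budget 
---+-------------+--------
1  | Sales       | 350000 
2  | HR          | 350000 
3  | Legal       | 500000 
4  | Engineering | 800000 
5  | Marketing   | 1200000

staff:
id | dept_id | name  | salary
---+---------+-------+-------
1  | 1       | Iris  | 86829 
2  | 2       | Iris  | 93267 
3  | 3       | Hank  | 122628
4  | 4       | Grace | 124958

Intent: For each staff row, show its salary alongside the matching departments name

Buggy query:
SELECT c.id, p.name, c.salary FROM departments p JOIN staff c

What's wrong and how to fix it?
Bug: JOIN with no ON clause produces a cartesian product; every staff row pairs with every departments row

Fix: Specify the join condition linking the foreign key to the parent id

Corrected query:
SELECT c.id, p.name, c.salary FROM departments p JOIN staff c ON c.dept_id = p.id

Result:
id | name        | salary
---+-------------+-------
1  | Sales       | 86829 
2  | HR          | 93267 
3  | Legal       | 122628
4  | Engineering | 124958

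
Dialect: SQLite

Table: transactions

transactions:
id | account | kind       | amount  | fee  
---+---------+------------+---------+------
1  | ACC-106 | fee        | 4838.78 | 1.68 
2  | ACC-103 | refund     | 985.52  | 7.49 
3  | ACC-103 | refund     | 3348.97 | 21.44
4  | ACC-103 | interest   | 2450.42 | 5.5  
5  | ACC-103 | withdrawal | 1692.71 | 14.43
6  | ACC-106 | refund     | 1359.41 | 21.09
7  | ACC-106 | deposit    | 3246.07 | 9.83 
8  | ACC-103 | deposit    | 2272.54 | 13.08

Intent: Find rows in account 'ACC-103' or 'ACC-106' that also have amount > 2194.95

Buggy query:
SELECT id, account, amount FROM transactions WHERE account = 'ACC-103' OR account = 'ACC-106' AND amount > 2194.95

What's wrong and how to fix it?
Bug: Without parentheses, AND is evaluated before OR, so the amount filter only applies to the 'ACC-106' branch

Fix: Group the OR with parentheses (or use IN), then AND the threshold

Corrected query:
SELECT id, account, amount FROM transactions WHERE (account = 'ACC-103' OR account = 'ACC-106') AND amount > 2194.95

Result:
id | account | amount 
---+---------+--------
1  | ACC-106 | 4838.78
3  | ACC-103 | 3348.97
4  | ACC-103 | 2450.42
7  | ACC-106 | 3246.07
8  | ACC-103 | 2272.54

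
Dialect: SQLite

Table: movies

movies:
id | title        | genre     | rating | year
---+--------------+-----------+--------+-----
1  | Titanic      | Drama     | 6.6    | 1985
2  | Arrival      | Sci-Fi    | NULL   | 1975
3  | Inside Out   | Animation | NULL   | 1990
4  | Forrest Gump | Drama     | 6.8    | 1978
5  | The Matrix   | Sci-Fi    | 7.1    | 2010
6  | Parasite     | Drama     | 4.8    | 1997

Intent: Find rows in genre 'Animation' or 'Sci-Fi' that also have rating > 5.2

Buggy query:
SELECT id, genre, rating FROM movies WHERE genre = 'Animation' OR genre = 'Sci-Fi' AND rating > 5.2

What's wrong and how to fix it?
Bug: Without parentheses, AND is evaluated before OR, so the rating filter only applies to the 'Sci-Fi' branch

Fix: Add parentheses around the OR so the AND applies to both alternatives

Corrected query:
SELECT id, genre, rating FROM movies WHERE (genre = 'Animation' OR genre = 'Sci-Fi') AND rating > 5.2

Result:
id | genre  | rating
---+--------+-------
5  | Sci-Fi | 7.1   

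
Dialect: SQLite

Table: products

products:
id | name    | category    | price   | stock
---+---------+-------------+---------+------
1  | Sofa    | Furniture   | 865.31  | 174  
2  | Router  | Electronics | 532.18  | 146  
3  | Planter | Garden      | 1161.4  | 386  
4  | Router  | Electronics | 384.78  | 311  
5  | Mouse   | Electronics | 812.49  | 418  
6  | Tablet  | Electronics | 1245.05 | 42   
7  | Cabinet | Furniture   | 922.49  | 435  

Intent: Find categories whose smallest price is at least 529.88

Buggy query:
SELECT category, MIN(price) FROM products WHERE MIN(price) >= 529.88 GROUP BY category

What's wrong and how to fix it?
Bug: Aggregates like MIN are computed per group after WHERE runs

Fix: Use HAVING for the per-group MIN condition

Corrected query:
SELECT category, MIN(price) FROM products GROUP BY category HAVING MIN(price) >= 529.88

Result:
category  | MIN(price)
----------+-----------
Furniture | 865.31    
Garden    | 1161.4    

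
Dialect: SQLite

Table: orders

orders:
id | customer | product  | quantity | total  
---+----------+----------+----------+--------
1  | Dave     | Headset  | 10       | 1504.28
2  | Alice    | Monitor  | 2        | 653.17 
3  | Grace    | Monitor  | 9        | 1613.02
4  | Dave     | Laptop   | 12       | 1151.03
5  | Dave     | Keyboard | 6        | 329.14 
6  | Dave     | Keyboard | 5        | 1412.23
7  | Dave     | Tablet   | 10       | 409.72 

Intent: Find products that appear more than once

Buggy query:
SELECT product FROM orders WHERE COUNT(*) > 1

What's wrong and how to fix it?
Bug: COUNT(*) is an aggregate and cannot be used in WHERE

Fix: GROUP BY product, then filter groups with HAVING COUNT(*) > 1

Corrected query:
SELECT product FROM orders GROUP BY product HAVING COUNT(*) > 1

Result:
product 
--------
Keyboard
Monitor 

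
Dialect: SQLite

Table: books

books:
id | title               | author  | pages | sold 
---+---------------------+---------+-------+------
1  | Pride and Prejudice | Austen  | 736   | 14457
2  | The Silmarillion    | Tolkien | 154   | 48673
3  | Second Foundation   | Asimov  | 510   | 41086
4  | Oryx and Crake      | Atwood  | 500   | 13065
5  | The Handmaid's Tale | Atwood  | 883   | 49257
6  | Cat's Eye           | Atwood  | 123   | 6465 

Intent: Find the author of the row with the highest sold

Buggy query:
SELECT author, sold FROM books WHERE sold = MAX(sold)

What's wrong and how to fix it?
Bug: MAX(sold) is an aggregate and cannot be used directly in WHERE

Fix: Wrap MAX in a scalar subquery so WHERE compares against a single value

Corrected query:
SELECT author, sold FROM books WHERE sold = (SELECT MAX(sold) FROM books)

Result:
author | sold 
-------+------
Atwood | 49257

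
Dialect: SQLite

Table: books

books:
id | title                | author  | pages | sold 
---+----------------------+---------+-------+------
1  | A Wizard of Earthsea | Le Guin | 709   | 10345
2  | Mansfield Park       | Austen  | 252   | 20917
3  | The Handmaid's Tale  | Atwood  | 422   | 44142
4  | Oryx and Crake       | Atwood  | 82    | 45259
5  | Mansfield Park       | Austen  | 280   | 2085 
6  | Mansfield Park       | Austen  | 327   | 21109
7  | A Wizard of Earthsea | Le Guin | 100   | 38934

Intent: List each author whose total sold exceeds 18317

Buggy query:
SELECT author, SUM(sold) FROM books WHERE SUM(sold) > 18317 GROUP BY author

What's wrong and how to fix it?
Bug: SUM(sold) is an aggregate, but WHERE filters rows before aggregation

Fix: Use HAVING (which filters groups after aggregation) instead of WHERE

Corrected query:
SELECT author, SUM(sold) FROM books GROUP BY author HAVING SUM(sold) > 18317

Result:
author  | SUM(sold)
--------+----------
Atwood  | 89401    
Austen  | 44111    
Le Guin | 49279    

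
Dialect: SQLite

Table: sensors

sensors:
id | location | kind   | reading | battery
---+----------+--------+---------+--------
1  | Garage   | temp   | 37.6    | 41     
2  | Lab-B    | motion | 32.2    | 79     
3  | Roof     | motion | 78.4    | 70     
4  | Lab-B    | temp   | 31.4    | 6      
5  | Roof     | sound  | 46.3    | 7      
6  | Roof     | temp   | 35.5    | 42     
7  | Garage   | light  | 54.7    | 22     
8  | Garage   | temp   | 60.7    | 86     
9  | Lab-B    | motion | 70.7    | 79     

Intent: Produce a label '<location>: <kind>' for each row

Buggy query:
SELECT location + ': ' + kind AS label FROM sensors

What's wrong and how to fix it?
Bug: SQLite uses || for string concatenation; + coerces text to numbers (yielding 0)

Fix: Replace + with || to concatenate text

Corrected query:
SELECT location || ': ' || kind AS label FROM sensors

Result:
label        
-------------
Garage: temp 
Lab-B: motion
Roof: motion 
Lab-B: temp  
Roof: sound  
Roof: temp   
Garage: light
Garage: temp 
Lab-B: motion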